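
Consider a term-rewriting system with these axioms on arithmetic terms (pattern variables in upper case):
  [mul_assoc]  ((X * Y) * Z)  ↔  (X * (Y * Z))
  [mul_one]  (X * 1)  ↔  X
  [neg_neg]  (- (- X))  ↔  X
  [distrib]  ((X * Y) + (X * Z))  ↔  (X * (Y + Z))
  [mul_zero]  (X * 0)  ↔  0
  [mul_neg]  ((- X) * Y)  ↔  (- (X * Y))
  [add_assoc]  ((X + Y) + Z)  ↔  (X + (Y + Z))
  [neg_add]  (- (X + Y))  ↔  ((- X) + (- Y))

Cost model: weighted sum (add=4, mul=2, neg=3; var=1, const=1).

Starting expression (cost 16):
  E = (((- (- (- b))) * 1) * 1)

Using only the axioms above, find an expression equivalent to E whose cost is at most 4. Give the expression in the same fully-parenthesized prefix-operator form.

(- b)   [cost 4]

step 1: mul_one (→) rewrites ((- (- (- b))) * 1) into (- (- (- b))), now ((- (- (- b))) * 1)
step 2: neg_neg (→) rewrites (- (- (- b))) into (- b), now ((- b) * 1)
step 3: mul_one (→) rewrites ((- b) * 1) into (- b), reaching cost 4 (bound 4)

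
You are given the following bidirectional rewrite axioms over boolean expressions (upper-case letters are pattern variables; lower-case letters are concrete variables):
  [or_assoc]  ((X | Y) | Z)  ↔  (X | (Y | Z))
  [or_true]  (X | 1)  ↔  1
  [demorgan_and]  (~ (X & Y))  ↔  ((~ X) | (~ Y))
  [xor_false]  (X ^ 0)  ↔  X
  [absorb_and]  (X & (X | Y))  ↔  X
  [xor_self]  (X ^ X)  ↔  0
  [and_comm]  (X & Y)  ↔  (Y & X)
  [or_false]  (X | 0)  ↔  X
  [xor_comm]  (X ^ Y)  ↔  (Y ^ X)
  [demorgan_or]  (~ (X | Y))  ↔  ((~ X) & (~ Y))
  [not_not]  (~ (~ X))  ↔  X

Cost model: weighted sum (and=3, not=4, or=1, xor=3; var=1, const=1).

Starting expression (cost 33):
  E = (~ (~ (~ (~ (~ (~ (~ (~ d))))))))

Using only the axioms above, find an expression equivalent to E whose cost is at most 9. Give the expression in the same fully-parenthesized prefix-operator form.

(1) (~ (~ (~ (~ (~ d)))))  =[not_not →]=  (~ (~ (~ d)))    ⊢ (~ (~ (~ (~ (~ (~ d))))))
(2) (~ (~ (~ (~ (~ d)))))  =[not_not →]=  (~ (~ (~ d)))    ⊢ (~ (~ (~ (~ d))))
(3) (~ (~ (~ d)))  =[not_not →]=  (~ d)    ⊢ cost 9, within 9

(~ (~ d))   [cost 9]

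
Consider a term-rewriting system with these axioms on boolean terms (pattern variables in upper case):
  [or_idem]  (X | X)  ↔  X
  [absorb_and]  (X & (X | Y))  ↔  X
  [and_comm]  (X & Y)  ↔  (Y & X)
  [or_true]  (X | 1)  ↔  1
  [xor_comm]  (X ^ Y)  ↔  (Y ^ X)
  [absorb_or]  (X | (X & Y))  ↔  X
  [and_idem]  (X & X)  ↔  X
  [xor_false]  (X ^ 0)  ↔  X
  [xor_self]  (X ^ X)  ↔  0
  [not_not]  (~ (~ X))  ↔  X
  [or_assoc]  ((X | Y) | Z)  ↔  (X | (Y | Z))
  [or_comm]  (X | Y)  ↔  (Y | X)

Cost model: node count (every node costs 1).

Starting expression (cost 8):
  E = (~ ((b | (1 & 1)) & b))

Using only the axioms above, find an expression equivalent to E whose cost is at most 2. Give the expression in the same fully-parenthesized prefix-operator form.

(~ b)   [cost 2]

step 1: and_comm (→) rewrites ((b | (1 & 1)) & b) into (b & (b | (1 & 1))), now (~ (b & (b | (1 & 1))))
step 2: and_idem (→) rewrites (1 & 1) into 1, now (~ (b & (b | 1)))
step 3: absorb_and (→) rewrites (b & (b | 1)) into b, reaching cost 2 (bound 2)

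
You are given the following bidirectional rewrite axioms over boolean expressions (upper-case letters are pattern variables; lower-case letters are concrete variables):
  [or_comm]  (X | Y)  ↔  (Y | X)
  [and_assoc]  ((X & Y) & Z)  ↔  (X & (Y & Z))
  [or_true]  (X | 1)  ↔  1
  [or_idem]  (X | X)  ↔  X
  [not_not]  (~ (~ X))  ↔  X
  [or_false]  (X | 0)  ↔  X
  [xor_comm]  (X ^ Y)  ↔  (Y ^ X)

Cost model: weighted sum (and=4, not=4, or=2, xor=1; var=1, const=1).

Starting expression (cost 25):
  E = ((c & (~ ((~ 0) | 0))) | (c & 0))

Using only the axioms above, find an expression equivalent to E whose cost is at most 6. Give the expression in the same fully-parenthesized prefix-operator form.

1. [or_false →] ((~ 0) | 0)  →  (~ 0);  E = ((c & (~ (~ 0))) | (c & 0))
2. [not_not →] (~ (~ 0))  →  0;  E = ((c & 0) | (c & 0))
3. [or_idem →] ((c & 0) | (c & 0))  →  (c & 0);  cost 6 ≤ 6, done

(c & 0)   [cost 6]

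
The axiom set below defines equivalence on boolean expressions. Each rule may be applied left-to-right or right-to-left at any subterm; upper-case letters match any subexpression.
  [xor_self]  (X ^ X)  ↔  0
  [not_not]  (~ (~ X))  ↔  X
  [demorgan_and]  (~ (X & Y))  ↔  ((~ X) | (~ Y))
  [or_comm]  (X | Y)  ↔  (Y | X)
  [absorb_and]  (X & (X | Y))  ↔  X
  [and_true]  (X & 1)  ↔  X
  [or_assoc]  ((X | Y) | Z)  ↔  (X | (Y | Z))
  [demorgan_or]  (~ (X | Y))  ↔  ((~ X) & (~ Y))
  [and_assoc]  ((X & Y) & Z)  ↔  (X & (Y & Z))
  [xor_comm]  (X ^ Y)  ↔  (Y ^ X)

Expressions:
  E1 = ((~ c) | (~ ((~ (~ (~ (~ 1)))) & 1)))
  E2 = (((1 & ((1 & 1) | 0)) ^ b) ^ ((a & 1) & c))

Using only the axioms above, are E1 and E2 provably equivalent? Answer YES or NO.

Every axiom is a valid identity, so a rewrite proof would force E1 and E2 to agree under every assignment.
At a=0, b=0, c=1: E1 = 0 but E2 = 1; they differ, so no derivation exists.

NO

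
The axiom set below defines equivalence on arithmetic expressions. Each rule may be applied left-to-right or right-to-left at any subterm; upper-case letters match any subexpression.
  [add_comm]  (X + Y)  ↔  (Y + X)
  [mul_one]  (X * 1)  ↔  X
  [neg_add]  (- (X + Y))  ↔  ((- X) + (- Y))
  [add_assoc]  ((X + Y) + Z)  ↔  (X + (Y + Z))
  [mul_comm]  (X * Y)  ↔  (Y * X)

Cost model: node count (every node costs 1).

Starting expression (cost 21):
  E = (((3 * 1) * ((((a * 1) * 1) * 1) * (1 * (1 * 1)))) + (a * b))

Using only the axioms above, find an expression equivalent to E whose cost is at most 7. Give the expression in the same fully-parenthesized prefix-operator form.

((3 * a) + (a * b))   [cost 7]

(1) ((a * 1) * 1)  =[mul_one →]=  (a * 1)    ⊢ (((3 * 1) * (((a * 1) * 1) * (1 * (1 * 1)))) + (a * b))
(2) (1 * 1)  =[mul_one →]=  1    ⊢ (((3 * 1) * (((a * 1) * 1) * (1 * 1))) + (a * b))
(3) (a * 1)  =[mul_one →]=  a    ⊢ (((3 * 1) * ((a * 1) * (1 * 1))) + (a * b))
(4) (a * 1)  =[mul_one →]=  a    ⊢ (((3 * 1) * (a * (1 * 1))) + (a * b))
(5) (1 * 1)  =[mul_one →]=  1    ⊢ (((3 * 1) * (a * 1)) + (a * b))
(6) (3 * 1)  =[mul_one →]=  3    ⊢ ((3 * (a * 1)) + (a * b))
(7) (a * 1)  =[mul_one →]=  a    ⊢ cost 7, within 7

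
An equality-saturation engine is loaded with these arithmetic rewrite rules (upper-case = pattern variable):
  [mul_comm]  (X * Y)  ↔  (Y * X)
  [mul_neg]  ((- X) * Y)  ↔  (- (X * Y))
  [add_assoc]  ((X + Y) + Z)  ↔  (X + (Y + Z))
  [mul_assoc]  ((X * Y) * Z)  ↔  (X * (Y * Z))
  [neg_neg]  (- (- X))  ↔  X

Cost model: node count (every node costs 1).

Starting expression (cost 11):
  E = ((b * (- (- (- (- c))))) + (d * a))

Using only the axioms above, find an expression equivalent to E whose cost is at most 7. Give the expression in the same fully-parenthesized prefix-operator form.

((c * b) + (d * a))   [cost 7]

(1) (- (- c))  =[neg_neg →]=  c    ⊢ ((b * (- (- c))) + (d * a))
(2) (b * (- (- c)))  =[mul_comm →]=  ((- (- c)) * b)    ⊢ (((- (- c)) * b) + (d * a))
(3) (- (- c))  =[neg_neg →]=  c    ⊢ cost 7, within 7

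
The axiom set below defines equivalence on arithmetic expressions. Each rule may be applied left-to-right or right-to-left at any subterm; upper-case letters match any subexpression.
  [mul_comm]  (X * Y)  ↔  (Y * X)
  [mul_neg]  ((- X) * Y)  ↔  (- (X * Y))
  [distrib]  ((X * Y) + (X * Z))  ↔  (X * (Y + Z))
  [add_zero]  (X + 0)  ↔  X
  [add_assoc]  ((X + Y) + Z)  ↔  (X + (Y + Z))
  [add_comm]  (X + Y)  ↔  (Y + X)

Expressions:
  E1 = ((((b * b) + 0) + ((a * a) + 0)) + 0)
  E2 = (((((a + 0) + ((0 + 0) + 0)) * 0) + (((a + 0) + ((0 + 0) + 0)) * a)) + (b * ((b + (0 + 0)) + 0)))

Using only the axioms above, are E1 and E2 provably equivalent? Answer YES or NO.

YES

1. [add_zero →] ((((b * b) + 0) + ((a * a) + 0)) + 0)  →  (((b * b) + 0) + ((a * a) + 0))
2. [add_zero →] ((b * b) + 0)  →  (b * b);  E1 = ((b * b) + ((a * a) + 0))
3. [add_zero →] ((a * a) + 0)  →  (a * a);  E1 = ((b * b) + (a * a))
4. [add_zero ←] a  →  (a + 0);  E1 = ((b * b) + (a * (a + 0)))
5. [add_zero ←] b  →  (b + 0);  E1 = ((b * (b + 0)) + (a * (a + 0)))
6. [add_comm →] ((b * (b + 0)) + (a * (a + 0)))  →  ((a * (a + 0)) + (b * (b + 0)))
7. [add_comm →] (a + 0)  →  (0 + a);  E1 = ((a * (0 + a)) + (b * (b + 0)))
8. [add_zero ←] a  →  (a + 0);  E1 = (((a + 0) * (0 + a)) + (b * (b + 0)))
9. [add_zero ←] 0  →  (0 + 0);  E1 = (((a + (0 + 0)) * (0 + a)) + (b * (b + 0)))
10. [add_zero ←] b  →  (b + 0);  E1 = (((a + (0 + 0)) * (0 + a)) + (b * ((b + 0) + 0)))
11. [add_zero ←] 0  →  (0 + 0);  E1 = (((a + (0 + 0)) * (0 + a)) + (b * ((b + (0 + 0)) + 0)))
12. [add_zero ←] 0  →  (0 + 0);  E1 = (((a + ((0 + 0) + 0)) * (0 + a)) + (b * ((b + (0 + 0)) + 0)))
13. [add_zero ←] a  →  (a + 0);  E1 = ((((a + 0) + ((0 + 0) + 0)) * (0 + a)) + (b * ((b + (0 + 0)) + 0)))
14. [distrib ←] (((a + 0) + ((0 + 0) + 0)) * (0 + a))  →  ((((a + 0) + ((0 + 0) + 0)) * 0) + (((a + 0) + ((0 + 0) + 0)) * a));  this is E2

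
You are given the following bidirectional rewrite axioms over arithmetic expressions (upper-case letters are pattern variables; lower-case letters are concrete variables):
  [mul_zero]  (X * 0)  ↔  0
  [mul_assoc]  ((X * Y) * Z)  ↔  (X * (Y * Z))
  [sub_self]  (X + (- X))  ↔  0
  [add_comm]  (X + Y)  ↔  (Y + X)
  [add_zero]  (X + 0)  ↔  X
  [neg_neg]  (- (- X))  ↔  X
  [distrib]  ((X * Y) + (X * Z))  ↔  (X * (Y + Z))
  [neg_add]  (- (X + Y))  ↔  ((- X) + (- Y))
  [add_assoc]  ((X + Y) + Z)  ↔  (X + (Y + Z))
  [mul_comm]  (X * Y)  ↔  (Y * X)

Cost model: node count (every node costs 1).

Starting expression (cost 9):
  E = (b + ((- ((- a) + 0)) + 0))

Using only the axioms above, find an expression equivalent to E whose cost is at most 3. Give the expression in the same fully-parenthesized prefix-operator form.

1. [add_zero →] ((- a) + 0)  →  (- a);  E = (b + ((- (- a)) + 0))
2. [neg_neg →] (- (- a))  →  a;  E = (b + (a + 0))
3. [add_zero →] (a + 0)  →  a;  cost 3 ≤ 3, done

(b + a)   [cost 3]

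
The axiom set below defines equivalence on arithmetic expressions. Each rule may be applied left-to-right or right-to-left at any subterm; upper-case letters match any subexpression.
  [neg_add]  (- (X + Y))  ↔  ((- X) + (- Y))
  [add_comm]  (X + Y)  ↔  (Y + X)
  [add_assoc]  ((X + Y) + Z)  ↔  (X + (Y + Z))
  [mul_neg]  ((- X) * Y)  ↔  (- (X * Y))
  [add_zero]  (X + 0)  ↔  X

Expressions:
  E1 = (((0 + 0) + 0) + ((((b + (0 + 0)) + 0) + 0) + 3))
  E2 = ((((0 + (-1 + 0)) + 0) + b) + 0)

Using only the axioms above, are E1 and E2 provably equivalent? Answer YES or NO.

NO

The axioms are sound identities: if E1 ↔* E2 then E1 and E2 evaluate identically under any assignment.
Under b=0: E1 evaluates to 3, E2 to -1. Distinct ⇒ no rewrite sequence connects them.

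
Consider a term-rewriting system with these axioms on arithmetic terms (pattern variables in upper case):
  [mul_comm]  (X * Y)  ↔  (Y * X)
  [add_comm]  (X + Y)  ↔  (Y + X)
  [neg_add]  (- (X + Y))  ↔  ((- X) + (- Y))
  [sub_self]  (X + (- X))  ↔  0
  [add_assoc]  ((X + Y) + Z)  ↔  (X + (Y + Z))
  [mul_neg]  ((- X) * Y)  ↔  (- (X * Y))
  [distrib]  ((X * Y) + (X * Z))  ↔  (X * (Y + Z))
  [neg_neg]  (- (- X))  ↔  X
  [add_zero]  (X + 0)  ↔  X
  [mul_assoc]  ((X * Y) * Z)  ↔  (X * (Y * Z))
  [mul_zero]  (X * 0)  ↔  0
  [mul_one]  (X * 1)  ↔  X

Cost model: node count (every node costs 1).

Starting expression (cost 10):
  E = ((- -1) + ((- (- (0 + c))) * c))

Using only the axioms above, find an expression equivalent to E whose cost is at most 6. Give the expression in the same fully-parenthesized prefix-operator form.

1. [add_comm →] (0 + c)  →  (c + 0);  E = ((- -1) + ((- (- (c + 0))) * c))
2. [add_zero →] (c + 0)  →  c;  E = ((- -1) + ((- (- c)) * c))
3. [neg_neg →] (- (- c))  →  c;  cost 6 ≤ 6, done

((- -1) + (c * c))   [cost 6]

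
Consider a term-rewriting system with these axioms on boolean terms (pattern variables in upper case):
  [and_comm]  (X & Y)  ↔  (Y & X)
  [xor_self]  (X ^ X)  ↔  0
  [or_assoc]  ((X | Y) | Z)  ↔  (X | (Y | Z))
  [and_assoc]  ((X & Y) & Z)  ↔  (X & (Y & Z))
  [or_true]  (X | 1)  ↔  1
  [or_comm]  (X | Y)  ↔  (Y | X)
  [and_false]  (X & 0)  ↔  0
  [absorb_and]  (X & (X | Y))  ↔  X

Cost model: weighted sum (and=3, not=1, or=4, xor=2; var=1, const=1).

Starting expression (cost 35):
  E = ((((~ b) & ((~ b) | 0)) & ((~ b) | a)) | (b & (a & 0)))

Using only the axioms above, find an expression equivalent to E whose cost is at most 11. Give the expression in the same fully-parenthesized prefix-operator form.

1. [absorb_and →] ((~ b) & ((~ b) | 0))  →  (~ b);  E = (((~ b) & ((~ b) | a)) | (b & (a & 0)))
2. [and_false →] (a & 0)  →  0;  E = (((~ b) & ((~ b) | a)) | (b & 0))
3. [absorb_and →] ((~ b) & ((~ b) | a))  →  (~ b);  cost 11 ≤ 11, done

((~ b) | (b & 0))   [cost 11]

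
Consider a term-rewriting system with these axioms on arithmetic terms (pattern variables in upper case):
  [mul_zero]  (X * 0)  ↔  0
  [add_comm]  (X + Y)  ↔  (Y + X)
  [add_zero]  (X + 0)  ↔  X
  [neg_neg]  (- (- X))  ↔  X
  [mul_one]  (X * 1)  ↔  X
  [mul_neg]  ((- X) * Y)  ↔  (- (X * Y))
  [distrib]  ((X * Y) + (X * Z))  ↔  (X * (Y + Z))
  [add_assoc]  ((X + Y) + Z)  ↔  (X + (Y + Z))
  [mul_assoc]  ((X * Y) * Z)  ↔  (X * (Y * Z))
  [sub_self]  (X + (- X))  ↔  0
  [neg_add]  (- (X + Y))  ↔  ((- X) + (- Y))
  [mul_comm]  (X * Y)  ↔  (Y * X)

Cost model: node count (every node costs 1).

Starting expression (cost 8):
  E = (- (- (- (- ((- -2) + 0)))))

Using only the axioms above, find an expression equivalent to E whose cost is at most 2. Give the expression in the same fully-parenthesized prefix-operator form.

(- -2)   [cost 2]

(1) (- (- ((- -2) + 0)))  =[neg_neg →]=  ((- -2) + 0)    ⊢ (- (- ((- -2) + 0)))
(2) (- (- ((- -2) + 0)))  =[neg_neg →]=  ((- -2) + 0)
(3) ((- -2) + 0)  =[add_zero →]=  (- -2)    ⊢ cost 2, within 2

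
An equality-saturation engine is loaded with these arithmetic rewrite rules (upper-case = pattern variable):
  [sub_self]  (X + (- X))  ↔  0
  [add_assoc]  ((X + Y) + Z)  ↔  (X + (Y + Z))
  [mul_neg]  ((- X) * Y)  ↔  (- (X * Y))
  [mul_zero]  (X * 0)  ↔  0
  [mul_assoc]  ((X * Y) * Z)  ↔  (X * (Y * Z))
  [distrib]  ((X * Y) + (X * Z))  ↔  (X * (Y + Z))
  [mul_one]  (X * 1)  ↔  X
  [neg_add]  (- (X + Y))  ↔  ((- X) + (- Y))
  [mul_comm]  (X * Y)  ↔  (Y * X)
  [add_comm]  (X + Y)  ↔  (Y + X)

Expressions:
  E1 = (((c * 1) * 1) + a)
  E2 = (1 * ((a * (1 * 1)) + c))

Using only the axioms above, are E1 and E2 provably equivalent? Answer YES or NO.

YES

step 1: mul_one (→) rewrites ((c * 1) * 1) into (c * 1), now ((c * 1) + a)
step 2: add_comm (→) rewrites ((c * 1) + a) into (a + (c * 1))
step 3: mul_one (→) rewrites (c * 1) into c, now (a + c)
step 4: mul_one (←) rewrites a into (a * 1), now ((a * 1) + c)
step 5: mul_one (←) rewrites ((a * 1) + c) into (((a * 1) + c) * 1)
step 6: mul_comm (→) rewrites (((a * 1) + c) * 1) into (1 * ((a * 1) + c))
step 7: mul_one (←) rewrites 1 into (1 * 1), which is E2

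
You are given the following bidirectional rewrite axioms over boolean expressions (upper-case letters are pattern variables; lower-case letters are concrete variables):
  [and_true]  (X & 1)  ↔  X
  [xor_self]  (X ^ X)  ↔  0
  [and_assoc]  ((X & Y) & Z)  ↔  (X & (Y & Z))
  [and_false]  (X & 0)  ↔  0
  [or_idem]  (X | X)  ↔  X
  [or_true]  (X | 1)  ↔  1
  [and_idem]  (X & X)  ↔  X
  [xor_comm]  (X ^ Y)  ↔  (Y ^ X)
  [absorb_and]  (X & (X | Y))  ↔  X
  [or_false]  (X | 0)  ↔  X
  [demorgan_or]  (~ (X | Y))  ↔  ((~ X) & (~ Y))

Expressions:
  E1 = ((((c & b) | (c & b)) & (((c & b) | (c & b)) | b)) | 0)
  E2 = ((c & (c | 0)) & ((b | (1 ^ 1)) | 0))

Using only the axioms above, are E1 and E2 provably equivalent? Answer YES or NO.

YES

step 1: absorb_and (→) rewrites (((c & b) | (c & b)) & (((c & b) | (c & b)) | b)) into ((c & b) | (c & b)), now (((c & b) | (c & b)) | 0)
step 2: or_idem (→) rewrites ((c & b) | (c & b)) into (c & b), now ((c & b) | 0)
step 3: or_false (→) rewrites ((c & b) | 0) into (c & b)
step 4: or_false (←) rewrites b into (b | 0), now (c & (b | 0))
step 5: absorb_and (←) rewrites c into (c & (c | 0)), now ((c & (c | 0)) & (b | 0))
step 6: xor_self (←) rewrites 0 into (1 ^ 1), now ((c & (c | 0)) & (b | (1 ^ 1)))
step 7: or_false (←) rewrites (b | (1 ^ 1)) into ((b | (1 ^ 1)) | 0), which is E2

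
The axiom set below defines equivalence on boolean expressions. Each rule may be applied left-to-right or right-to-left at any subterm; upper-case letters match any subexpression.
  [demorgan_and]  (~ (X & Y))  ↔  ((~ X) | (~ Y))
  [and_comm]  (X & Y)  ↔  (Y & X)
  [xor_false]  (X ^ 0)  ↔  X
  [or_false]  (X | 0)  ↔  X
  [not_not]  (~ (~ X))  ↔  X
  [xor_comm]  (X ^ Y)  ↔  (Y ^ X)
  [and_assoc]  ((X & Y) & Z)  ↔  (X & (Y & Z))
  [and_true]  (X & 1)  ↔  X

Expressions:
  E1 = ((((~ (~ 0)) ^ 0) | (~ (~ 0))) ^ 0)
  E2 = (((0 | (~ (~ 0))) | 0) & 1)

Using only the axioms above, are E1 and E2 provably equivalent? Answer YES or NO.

YES

step 1: not_not (→) rewrites (~ (~ 0)) into 0, now (((0 ^ 0) | (~ (~ 0))) ^ 0)
step 2: xor_false (→) rewrites (((0 ^ 0) | (~ (~ 0))) ^ 0) into ((0 ^ 0) | (~ (~ 0)))
step 3: not_not (→) rewrites (~ (~ 0)) into 0, now ((0 ^ 0) | 0)
step 4: xor_false (→) rewrites (0 ^ 0) into 0, now (0 | 0)
step 5: or_false (←) rewrites (0 | 0) into ((0 | 0) | 0)
step 6: not_not (←) rewrites 0 into (~ (~ 0)), now ((0 | (~ (~ 0))) | 0)
step 7: and_true (←) rewrites ((0 | (~ (~ 0))) | 0) into (((0 | (~ (~ 0))) | 0) & 1), which is E2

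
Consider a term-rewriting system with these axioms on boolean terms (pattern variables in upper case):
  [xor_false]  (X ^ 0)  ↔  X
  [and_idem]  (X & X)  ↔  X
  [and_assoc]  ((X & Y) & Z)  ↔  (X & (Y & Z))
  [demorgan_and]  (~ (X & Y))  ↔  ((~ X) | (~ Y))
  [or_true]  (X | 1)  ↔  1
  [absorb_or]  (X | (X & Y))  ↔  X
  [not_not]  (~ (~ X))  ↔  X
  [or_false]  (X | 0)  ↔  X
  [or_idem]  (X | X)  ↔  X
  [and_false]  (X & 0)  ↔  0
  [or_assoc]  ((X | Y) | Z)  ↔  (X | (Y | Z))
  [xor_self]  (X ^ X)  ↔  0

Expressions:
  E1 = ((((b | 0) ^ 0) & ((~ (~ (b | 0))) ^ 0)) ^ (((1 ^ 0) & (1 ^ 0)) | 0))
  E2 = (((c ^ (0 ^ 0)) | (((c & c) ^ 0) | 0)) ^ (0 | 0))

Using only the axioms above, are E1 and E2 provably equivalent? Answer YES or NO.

All listed rules preserve value, hence provable equivalence implies equal values everywhere; look for a separating assignment.
b=0, c=0 gives E1 ↦ 1, E2 ↦ 0; values differ ⇒ not provably equivalent.

NO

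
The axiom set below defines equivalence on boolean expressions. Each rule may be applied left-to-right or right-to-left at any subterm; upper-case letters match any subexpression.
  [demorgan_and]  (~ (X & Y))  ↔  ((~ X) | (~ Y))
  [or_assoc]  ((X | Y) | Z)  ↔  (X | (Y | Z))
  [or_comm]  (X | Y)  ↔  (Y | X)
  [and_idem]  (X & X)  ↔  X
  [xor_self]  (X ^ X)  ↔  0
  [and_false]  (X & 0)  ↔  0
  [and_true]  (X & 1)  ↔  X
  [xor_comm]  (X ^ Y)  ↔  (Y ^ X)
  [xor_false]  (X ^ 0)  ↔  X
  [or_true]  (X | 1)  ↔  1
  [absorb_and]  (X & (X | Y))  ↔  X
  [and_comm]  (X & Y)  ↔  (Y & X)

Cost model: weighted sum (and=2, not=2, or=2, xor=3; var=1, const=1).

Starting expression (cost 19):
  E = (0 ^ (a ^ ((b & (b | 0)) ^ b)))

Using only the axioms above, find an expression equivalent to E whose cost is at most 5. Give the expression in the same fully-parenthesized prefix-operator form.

(1) (b & (b | 0))  =[absorb_and →]=  b    ⊢ (0 ^ (a ^ (b ^ b)))
(2) (0 ^ (a ^ (b ^ b)))  =[xor_comm →]=  ((a ^ (b ^ b)) ^ 0)
(3) (b ^ b)  =[xor_self →]=  0    ⊢ ((a ^ 0) ^ 0)
(4) ((a ^ 0) ^ 0)  =[xor_false →]=  (a ^ 0)    ⊢ cost 5, within 5

(a ^ 0)   [cost 5]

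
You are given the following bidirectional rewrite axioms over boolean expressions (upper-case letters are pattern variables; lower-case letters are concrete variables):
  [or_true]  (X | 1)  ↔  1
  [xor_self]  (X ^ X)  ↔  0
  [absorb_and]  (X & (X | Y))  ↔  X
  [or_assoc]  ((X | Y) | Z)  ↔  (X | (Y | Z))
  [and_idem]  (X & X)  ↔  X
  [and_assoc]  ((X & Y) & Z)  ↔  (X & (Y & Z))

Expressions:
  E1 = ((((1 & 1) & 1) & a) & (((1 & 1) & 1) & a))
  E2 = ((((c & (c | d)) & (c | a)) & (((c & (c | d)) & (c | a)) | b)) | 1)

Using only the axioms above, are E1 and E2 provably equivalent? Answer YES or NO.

The axioms are sound identities: if E1 ↔* E2 then E1 and E2 evaluate identically under any assignment.
Under a=0, b=0, c=0, d=0: E1 evaluates to 0, E2 to 1. Distinct ⇒ no rewrite sequence connects them.

NO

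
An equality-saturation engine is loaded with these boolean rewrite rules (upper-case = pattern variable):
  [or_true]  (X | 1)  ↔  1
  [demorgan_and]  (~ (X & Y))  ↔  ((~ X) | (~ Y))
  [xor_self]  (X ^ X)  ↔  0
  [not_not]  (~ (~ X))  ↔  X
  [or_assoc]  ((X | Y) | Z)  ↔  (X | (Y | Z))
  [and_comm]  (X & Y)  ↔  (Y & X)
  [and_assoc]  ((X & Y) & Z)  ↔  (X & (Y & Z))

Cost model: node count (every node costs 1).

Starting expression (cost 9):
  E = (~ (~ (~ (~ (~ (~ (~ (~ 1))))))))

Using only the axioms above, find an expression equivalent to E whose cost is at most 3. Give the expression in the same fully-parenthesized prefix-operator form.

step 1: not_not (→) rewrites (~ (~ (~ (~ (~ (~ (~ (~ 1)))))))) into (~ (~ (~ (~ (~ (~ 1))))))
step 2: not_not (→) rewrites (~ (~ (~ (~ (~ (~ 1)))))) into (~ (~ (~ (~ 1))))
step 3: not_not (→) rewrites (~ (~ 1)) into 1, reaching cost 3 (bound 3)

(~ (~ 1))   [cost 3]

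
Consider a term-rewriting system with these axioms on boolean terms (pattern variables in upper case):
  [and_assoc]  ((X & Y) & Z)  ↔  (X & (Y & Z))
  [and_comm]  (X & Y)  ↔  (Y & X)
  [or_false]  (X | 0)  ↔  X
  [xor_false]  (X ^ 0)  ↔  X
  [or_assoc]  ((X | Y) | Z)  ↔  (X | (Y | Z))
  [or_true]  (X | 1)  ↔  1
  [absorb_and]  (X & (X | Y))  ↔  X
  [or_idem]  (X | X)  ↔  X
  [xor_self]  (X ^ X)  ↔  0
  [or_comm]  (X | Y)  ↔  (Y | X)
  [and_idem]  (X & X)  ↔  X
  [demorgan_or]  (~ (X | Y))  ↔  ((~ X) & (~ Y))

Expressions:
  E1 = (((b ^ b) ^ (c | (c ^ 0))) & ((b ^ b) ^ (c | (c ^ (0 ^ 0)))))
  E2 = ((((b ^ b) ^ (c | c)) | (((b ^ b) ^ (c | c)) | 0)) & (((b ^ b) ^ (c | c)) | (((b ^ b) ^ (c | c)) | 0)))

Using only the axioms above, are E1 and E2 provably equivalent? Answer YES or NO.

YES

step 1: xor_false (→) rewrites (0 ^ 0) into 0, now (((b ^ b) ^ (c | (c ^ 0))) & ((b ^ b) ^ (c | (c ^ 0))))
step 2: and_idem (→) rewrites (((b ^ b) ^ (c | (c ^ 0))) & ((b ^ b) ^ (c | (c ^ 0)))) into ((b ^ b) ^ (c | (c ^ 0)))
step 3: xor_false (→) rewrites (c ^ 0) into c, now ((b ^ b) ^ (c | c))
step 4: or_idem (←) rewrites ((b ^ b) ^ (c | c)) into (((b ^ b) ^ (c | c)) | ((b ^ b) ^ (c | c)))
step 5: or_false (←) rewrites ((b ^ b) ^ (c | c)) into (((b ^ b) ^ (c | c)) | 0), now (((b ^ b) ^ (c | c)) | (((b ^ b) ^ (c | c)) | 0))
step 6: and_idem (←) rewrites (((b ^ b) ^ (c | c)) | (((b ^ b) ^ (c | c)) | 0)) into ((((b ^ b) ^ (c | c)) | (((b ^ b) ^ (c | c)) | 0)) & (((b ^ b) ^ (c | c)) | (((b ^ b) ^ (c | c)) | 0))), which is E2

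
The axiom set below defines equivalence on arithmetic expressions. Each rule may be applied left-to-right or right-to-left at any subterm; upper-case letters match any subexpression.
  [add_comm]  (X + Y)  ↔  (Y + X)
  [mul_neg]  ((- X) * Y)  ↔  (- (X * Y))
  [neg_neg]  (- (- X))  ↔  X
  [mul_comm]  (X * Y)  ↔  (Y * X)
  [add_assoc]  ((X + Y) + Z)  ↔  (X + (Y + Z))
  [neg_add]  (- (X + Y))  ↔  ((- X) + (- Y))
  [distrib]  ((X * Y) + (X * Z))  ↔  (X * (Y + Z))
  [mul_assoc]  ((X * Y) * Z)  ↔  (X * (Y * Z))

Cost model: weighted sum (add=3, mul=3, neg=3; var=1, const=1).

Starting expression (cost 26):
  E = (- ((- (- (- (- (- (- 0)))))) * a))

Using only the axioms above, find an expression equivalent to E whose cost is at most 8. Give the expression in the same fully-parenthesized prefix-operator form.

(1) (- (- (- (- 0))))  =[neg_neg →]=  (- (- 0))    ⊢ (- ((- (- (- (- 0)))) * a))
(2) (- (- (- 0)))  =[neg_neg →]=  (- 0)    ⊢ (- ((- (- 0)) * a))
(3) (- (- 0))  =[neg_neg →]=  0    ⊢ cost 8, within 8

(- (0 * a))   [cost 8]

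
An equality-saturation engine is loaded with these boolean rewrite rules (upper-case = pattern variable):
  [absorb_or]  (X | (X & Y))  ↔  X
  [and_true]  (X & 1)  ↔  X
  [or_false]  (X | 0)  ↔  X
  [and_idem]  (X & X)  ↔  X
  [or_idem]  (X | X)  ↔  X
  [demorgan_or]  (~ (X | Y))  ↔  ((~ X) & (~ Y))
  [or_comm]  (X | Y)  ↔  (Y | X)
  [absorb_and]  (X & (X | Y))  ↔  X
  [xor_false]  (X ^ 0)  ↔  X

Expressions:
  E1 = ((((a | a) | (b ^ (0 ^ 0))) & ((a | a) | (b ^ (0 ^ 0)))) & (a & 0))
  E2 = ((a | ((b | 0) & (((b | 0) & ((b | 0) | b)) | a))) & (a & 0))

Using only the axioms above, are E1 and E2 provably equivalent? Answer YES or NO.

YES

step 1: and_idem (→) rewrites (((a | a) | (b ^ (0 ^ 0))) & ((a | a) | (b ^ (0 ^ 0)))) into ((a | a) | (b ^ (0 ^ 0))), now (((a | a) | (b ^ (0 ^ 0))) & (a & 0))
step 2: or_idem (→) rewrites (a | a) into a, now ((a | (b ^ (0 ^ 0))) & (a & 0))
step 3: xor_false (→) rewrites (0 ^ 0) into 0, now ((a | (b ^ 0)) & (a & 0))
step 4: xor_false (→) rewrites (b ^ 0) into b, now ((a | b) & (a & 0))
step 5: or_false (←) rewrites b into (b | 0), now ((a | (b | 0)) & (a & 0))
step 6: absorb_and (←) rewrites (b | 0) into ((b | 0) & ((b | 0) | a)), now ((a | ((b | 0) & ((b | 0) | a))) & (a & 0))
step 7: absorb_and (←) rewrites (b | 0) into ((b | 0) & ((b | 0) | b)), which is E2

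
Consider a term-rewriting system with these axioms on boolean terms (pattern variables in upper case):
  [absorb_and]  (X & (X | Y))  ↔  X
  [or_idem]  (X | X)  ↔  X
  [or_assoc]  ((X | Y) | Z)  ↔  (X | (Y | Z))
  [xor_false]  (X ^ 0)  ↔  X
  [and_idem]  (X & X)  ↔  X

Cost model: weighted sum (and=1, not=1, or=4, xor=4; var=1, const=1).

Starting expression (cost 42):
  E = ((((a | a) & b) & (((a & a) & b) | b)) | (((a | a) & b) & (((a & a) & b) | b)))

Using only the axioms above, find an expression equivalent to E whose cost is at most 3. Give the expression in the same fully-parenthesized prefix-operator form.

step 1: or_idem (→) rewrites ((((a | a) & b) & (((a & a) & b) | b)) | (((a | a) & b) & (((a & a) & b) | b))) into (((a | a) & b) & (((a & a) & b) | b))
step 2: or_idem (→) rewrites (a | a) into a, now ((a & b) & (((a & a) & b) | b))
step 3: and_idem (→) rewrites (a & a) into a, now ((a & b) & ((a & b) | b))
step 4: absorb_and (→) rewrites ((a & b) & ((a & b) | b)) into (a & b), reaching cost 3 (bound 3)

(a & b)   [cost 3]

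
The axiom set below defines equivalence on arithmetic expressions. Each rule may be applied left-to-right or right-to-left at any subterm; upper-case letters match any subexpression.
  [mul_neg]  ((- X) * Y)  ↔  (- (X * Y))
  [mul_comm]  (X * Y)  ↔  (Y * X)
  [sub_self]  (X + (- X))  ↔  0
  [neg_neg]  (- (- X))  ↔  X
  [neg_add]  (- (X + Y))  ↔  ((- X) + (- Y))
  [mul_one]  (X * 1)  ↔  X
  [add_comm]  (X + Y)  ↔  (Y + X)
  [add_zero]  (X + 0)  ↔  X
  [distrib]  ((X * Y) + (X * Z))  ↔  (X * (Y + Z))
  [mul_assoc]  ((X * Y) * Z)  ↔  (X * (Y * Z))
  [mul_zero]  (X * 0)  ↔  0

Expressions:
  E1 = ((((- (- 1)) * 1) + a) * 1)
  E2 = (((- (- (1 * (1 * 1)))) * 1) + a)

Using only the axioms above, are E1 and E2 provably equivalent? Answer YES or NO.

YES

step 1: neg_neg (→) rewrites (- (- 1)) into 1, now (((1 * 1) + a) * 1)
step 2: mul_one (→) rewrites (1 * 1) into 1, now ((1 + a) * 1)
step 3: mul_one (→) rewrites ((1 + a) * 1) into (1 + a)
step 4: mul_one (←) rewrites 1 into (1 * 1), now ((1 * 1) + a)
step 5: mul_one (←) rewrites (1 * 1) into ((1 * 1) * 1), now (((1 * 1) * 1) + a)
step 6: mul_one (←) rewrites 1 into (1 * 1), now (((1 * (1 * 1)) * 1) + a)
step 7: neg_neg (←) rewrites (1 * (1 * 1)) into (- (- (1 * (1 * 1)))), which is E2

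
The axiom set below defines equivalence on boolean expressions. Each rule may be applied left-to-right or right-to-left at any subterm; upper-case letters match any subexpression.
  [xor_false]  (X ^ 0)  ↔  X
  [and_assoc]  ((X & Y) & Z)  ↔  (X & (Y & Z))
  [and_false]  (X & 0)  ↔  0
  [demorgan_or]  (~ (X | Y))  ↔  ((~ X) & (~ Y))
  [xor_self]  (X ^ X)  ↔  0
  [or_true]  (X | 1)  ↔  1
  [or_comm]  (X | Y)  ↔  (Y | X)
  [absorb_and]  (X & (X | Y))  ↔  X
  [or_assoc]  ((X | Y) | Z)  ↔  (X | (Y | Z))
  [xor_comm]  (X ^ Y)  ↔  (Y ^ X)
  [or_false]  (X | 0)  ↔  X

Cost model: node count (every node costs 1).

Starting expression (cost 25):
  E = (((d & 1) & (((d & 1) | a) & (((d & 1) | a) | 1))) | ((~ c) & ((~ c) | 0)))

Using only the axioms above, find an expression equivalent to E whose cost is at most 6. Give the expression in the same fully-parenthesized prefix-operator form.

step 1: absorb_and (→) rewrites ((~ c) & ((~ c) | 0)) into (~ c), now (((d & 1) & (((d & 1) | a) & (((d & 1) | a) | 1))) | (~ c))
step 2: absorb_and (→) rewrites (((d & 1) | a) & (((d & 1) | a) | 1)) into ((d & 1) | a), now (((d & 1) & ((d & 1) | a)) | (~ c))
step 3: absorb_and (→) rewrites ((d & 1) & ((d & 1) | a)) into (d & 1), reaching cost 6 (bound 6)

((d & 1) | (~ c))   [cost 6]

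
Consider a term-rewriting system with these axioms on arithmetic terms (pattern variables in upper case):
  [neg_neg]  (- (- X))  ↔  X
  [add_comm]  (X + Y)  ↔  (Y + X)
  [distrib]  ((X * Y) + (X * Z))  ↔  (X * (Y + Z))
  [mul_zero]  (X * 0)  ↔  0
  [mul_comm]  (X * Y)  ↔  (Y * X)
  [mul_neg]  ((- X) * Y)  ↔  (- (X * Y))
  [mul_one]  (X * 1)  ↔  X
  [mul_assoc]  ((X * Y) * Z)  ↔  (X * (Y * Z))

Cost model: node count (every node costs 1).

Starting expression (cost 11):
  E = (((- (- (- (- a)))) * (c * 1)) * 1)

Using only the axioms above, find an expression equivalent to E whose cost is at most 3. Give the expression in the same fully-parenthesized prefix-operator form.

(a * c)   [cost 3]

step 1: neg_neg (→) rewrites (- (- a)) into a, now (((- (- a)) * (c * 1)) * 1)
step 2: neg_neg (→) rewrites (- (- a)) into a, now ((a * (c * 1)) * 1)
step 3: mul_one (→) rewrites (c * 1) into c, now ((a * c) * 1)
step 4: mul_one (→) rewrites ((a * c) * 1) into (a * c), reaching cost 3 (bound 3)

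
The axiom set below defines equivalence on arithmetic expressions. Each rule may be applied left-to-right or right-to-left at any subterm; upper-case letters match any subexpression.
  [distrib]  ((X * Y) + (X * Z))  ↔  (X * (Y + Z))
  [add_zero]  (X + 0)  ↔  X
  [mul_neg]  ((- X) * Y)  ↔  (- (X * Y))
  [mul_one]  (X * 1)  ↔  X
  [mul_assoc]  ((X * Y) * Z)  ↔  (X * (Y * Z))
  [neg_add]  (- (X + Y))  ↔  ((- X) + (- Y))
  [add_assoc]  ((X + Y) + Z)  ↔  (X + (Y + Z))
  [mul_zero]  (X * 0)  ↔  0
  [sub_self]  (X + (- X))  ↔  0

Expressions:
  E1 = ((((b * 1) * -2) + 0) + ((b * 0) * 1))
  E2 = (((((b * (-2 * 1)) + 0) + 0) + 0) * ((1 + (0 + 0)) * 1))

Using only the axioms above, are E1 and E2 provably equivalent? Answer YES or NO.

YES

1. [mul_one →] (b * 1)  →  b;  E1 = (((b * -2) + 0) + ((b * 0) * 1))
2. [mul_one →] ((b * 0) * 1)  →  (b * 0);  E1 = (((b * -2) + 0) + (b * 0))
3. [mul_zero →] (b * 0)  →  0;  E1 = (((b * -2) + 0) + 0)
4. [add_zero →] ((b * -2) + 0)  →  (b * -2);  E1 = ((b * -2) + 0)
5. [add_zero →] ((b * -2) + 0)  →  (b * -2)
6. [mul_one ←] (b * -2)  →  ((b * -2) * 1)
7. [mul_one ←] 1  →  (1 * 1);  E1 = ((b * -2) * (1 * 1))
8. [add_zero ←] (b * -2)  →  ((b * -2) + 0);  E1 = (((b * -2) + 0) * (1 * 1))
9. [add_zero ←] ((b * -2) + 0)  →  (((b * -2) + 0) + 0);  E1 = ((((b * -2) + 0) + 0) * (1 * 1))
10. [mul_one ←] -2  →  (-2 * 1);  E1 = ((((b * (-2 * 1)) + 0) + 0) * (1 * 1))
11. [add_zero ←] 1  →  (1 + 0);  E1 = ((((b * (-2 * 1)) + 0) + 0) * ((1 + 0) * 1))
12. [add_zero ←] 0  →  (0 + 0);  E1 = ((((b * (-2 * 1)) + 0) + 0) * ((1 + (0 + 0)) * 1))
13. [add_zero ←] (b * (-2 * 1))  →  ((b * (-2 * 1)) + 0);  this is E2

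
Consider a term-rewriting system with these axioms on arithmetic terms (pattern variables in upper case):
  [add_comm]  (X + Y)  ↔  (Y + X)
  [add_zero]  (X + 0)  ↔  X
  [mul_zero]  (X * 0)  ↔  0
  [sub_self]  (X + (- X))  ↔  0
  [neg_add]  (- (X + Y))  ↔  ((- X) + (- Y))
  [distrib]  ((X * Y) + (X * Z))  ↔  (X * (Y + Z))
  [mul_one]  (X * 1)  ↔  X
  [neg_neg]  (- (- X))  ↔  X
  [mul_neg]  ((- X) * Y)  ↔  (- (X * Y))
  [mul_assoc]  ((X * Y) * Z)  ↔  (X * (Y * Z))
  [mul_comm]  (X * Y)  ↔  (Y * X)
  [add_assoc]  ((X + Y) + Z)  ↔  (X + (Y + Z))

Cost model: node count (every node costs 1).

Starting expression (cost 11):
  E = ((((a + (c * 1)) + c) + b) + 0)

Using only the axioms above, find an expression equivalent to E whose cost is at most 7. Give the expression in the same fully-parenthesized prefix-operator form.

(((a + c) + c) + b)   [cost 7]

1. [mul_one →] (c * 1)  →  c;  E = ((((a + c) + c) + b) + 0)
2. [add_zero →] ((((a + c) + c) + b) + 0)  →  (((a + c) + c) + b);  cost 7 ≤ 7, done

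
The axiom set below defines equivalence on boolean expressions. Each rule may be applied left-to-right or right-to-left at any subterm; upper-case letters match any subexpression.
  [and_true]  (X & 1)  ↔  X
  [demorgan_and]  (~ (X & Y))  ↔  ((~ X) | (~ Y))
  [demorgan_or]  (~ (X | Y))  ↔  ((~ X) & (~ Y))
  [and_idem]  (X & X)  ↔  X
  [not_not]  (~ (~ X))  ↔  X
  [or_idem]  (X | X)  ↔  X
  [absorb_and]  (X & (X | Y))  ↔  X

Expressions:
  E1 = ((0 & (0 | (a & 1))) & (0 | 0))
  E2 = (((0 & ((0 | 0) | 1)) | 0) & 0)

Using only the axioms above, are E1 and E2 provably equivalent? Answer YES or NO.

YES

step 1: or_idem (→) rewrites (0 | 0) into 0, now ((0 & (0 | (a & 1))) & 0)
step 2: and_true (→) rewrites (a & 1) into a, now ((0 & (0 | a)) & 0)
step 3: absorb_and (→) rewrites (0 & (0 | a)) into 0, now (0 & 0)
step 4: or_idem (←) rewrites 0 into (0 | 0), now ((0 | 0) & 0)
step 5: absorb_and (←) rewrites 0 into (0 & (0 | 1)), now (((0 & (0 | 1)) | 0) & 0)
step 6: or_idem (←) rewrites 0 into (0 | 0), which is E2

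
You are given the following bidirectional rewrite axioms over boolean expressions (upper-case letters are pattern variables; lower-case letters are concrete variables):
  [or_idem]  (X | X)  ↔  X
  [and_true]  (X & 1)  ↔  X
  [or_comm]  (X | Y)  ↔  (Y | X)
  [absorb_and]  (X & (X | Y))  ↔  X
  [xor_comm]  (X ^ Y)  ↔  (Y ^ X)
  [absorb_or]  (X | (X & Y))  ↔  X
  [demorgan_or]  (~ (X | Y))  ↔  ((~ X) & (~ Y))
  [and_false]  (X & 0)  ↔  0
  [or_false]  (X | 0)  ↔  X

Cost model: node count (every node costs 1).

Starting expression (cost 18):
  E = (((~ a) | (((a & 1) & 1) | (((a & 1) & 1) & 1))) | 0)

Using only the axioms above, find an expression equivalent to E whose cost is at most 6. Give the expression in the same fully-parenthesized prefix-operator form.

(1) (((a & 1) & 1) | (((a & 1) & 1) & 1))  =[absorb_or →]=  ((a & 1) & 1)    ⊢ (((~ a) | ((a & 1) & 1)) | 0)
(2) ((a & 1) & 1)  =[and_true →]=  (a & 1)    ⊢ (((~ a) | (a & 1)) | 0)
(3) (((~ a) | (a & 1)) | 0)  =[or_false →]=  ((~ a) | (a & 1))    ⊢ cost 6, within 6

((~ a) | (a & 1))   [cost 6]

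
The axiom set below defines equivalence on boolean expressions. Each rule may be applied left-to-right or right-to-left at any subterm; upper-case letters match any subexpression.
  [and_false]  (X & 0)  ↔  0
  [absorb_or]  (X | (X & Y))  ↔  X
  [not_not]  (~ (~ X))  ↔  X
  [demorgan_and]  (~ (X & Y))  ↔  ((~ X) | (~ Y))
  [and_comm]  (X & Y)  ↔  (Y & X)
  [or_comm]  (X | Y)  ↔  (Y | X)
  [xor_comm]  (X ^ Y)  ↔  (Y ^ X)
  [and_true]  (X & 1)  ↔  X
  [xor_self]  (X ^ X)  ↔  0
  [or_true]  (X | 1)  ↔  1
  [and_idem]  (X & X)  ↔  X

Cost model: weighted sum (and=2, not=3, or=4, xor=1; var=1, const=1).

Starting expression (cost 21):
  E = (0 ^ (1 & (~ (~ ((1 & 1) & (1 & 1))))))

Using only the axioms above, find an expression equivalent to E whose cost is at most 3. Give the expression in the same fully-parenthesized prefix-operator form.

step 1: and_idem (→) rewrites ((1 & 1) & (1 & 1)) into (1 & 1), now (0 ^ (1 & (~ (~ (1 & 1)))))
step 2: and_idem (→) rewrites (1 & 1) into 1, now (0 ^ (1 & (~ (~ 1))))
step 3: not_not (→) rewrites (~ (~ 1)) into 1, now (0 ^ (1 & 1))
step 4: and_true (→) rewrites (1 & 1) into 1, reaching cost 3 (bound 3)

(0 ^ 1)   [cost 3]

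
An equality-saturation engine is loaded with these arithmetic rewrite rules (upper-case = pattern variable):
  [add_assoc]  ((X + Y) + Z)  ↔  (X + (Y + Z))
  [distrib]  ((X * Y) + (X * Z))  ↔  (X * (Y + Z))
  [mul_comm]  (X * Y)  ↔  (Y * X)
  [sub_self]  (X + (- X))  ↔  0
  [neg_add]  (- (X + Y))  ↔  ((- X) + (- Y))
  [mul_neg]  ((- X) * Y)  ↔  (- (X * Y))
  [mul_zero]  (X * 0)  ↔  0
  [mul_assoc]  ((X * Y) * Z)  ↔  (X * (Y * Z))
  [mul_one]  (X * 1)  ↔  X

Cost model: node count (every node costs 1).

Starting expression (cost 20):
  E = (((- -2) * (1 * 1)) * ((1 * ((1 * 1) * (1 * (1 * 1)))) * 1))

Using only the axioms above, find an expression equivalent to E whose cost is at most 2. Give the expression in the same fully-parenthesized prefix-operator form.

step 1: mul_one (→) rewrites (1 * 1) into 1, now (((- -2) * (1 * 1)) * ((1 * ((1 * 1) * (1 * 1))) * 1))
step 2: mul_one (→) rewrites (1 * 1) into 1, now (((- -2) * (1 * 1)) * ((1 * ((1 * 1) * 1)) * 1))
step 3: mul_one (→) rewrites ((1 * 1) * 1) into (1 * 1), now (((- -2) * (1 * 1)) * ((1 * (1 * 1)) * 1))
step 4: mul_one (→) rewrites (1 * 1) into 1, now (((- -2) * 1) * ((1 * (1 * 1)) * 1))
step 5: mul_one (→) rewrites ((- -2) * 1) into (- -2), now ((- -2) * ((1 * (1 * 1)) * 1))
step 6: mul_one (→) rewrites (1 * 1) into 1, now ((- -2) * ((1 * 1) * 1))
step 7: mul_one (→) rewrites (1 * 1) into 1, now ((- -2) * (1 * 1))
step 8: mul_one (→) rewrites (1 * 1) into 1, now ((- -2) * 1)
step 9: mul_one (→) rewrites ((- -2) * 1) into (- -2), reaching cost 2 (bound 2)

(- -2)   [cost 2]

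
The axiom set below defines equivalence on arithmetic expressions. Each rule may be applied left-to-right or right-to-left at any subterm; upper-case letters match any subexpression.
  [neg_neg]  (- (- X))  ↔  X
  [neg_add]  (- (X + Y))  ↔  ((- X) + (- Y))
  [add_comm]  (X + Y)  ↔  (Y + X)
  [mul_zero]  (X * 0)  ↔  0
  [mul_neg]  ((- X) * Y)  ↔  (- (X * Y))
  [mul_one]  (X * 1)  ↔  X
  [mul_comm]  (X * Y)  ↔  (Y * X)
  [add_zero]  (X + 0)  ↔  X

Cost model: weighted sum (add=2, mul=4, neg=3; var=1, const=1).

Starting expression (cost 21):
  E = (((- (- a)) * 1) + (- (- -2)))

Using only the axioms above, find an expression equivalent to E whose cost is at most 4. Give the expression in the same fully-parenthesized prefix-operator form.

1. [neg_neg →] (- (- -2))  →  -2;  E = (((- (- a)) * 1) + -2)
2. [neg_neg →] (- (- a))  →  a;  E = ((a * 1) + -2)
3. [mul_one →] (a * 1)  →  a;  cost 4 ≤ 4, done

(a + -2)   [cost 4]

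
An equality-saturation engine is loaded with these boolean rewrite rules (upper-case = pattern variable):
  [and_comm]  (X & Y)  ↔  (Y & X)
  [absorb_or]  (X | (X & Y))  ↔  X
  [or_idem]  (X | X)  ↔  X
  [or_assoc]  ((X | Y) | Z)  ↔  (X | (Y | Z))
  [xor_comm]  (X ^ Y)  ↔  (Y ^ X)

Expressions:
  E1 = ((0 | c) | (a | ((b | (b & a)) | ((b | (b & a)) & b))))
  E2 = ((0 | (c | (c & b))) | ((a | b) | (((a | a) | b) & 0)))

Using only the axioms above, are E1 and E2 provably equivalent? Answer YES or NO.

1. [absorb_or →] (b | (b & a))  →  b;  E1 = ((0 | c) | (a | ((b | (b & a)) | (b & b))))
2. [absorb_or →] (b | (b & a))  →  b;  E1 = ((0 | c) | (a | (b | (b & b))))
3. [absorb_or →] (b | (b & b))  →  b;  E1 = ((0 | c) | (a | b))
4. [absorb_or ←] (a | b)  →  ((a | b) | ((a | b) & 0));  E1 = ((0 | c) | ((a | b) | ((a | b) & 0)))
5. [absorb_or ←] c  →  (c | (c & b));  E1 = ((0 | (c | (c & b))) | ((a | b) | ((a | b) & 0)))
6. [or_idem ←] a  →  (a | a);  this is E2

YES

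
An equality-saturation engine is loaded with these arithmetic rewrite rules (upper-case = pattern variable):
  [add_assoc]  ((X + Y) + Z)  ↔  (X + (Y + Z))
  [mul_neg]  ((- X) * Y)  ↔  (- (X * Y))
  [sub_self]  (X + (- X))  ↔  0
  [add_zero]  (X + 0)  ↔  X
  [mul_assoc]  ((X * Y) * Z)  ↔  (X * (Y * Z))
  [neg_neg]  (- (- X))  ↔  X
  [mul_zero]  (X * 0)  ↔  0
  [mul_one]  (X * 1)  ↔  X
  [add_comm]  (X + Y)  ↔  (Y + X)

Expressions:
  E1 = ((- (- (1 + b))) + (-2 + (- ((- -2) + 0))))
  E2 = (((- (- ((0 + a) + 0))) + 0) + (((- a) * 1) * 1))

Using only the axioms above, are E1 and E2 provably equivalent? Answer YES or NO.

NO

Every axiom is a valid identity, so a rewrite proof would force E1 and E2 to agree under every assignment.
At a=0, b=0: E1 = -3 but E2 = 0; they differ, so no derivation exists.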